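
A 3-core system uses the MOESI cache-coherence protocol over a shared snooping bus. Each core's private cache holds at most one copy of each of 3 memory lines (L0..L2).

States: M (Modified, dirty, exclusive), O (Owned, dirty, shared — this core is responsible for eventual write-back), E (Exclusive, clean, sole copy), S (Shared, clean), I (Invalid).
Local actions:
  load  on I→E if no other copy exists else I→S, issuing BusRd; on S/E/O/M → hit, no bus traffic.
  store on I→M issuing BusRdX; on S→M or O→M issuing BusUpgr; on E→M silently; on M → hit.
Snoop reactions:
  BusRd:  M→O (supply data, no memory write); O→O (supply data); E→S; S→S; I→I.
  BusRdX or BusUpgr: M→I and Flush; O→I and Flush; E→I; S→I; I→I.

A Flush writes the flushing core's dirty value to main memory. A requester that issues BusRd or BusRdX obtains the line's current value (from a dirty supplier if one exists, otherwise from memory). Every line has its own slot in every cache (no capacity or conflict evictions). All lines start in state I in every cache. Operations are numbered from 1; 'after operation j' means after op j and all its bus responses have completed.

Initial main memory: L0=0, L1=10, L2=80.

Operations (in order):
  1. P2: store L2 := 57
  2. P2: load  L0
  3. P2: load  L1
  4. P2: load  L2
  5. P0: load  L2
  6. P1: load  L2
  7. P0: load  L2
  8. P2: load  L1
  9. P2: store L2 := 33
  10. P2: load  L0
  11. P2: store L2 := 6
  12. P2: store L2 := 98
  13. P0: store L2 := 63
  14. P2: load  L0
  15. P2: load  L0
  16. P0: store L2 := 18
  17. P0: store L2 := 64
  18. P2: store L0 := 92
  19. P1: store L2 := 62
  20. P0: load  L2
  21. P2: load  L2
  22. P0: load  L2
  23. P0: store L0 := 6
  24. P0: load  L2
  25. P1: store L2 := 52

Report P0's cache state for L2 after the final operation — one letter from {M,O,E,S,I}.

state = I

  op1 P2: store L2 := 57 → I/I/M on L2; bus BusRdX; mem=80
  op2 P2: load  L0 → I/I/E on L0; bus BusRd; mem=0
  op3 P2: load  L1 → I/I/E on L1; bus BusRd; mem=10
  op4 P2: load  L2 → I/I/M on L2; bus (none); mem=80
  op5 P0: load  L2 → S/I/O on L2; bus BusRd; mem=80
  op6 P1: load  L2 → S/S/O on L2; bus BusRd; mem=80
  op7 P0: load  L2 → S/S/O on L2; bus (none); mem=80
  op8 P2: load  L1 → I/I/E on L1; bus (none); mem=10
  op9 P2: store L2 := 33 → I/I/M on L2; bus BusUpgr; mem=80
  op10 P2: load  L0 → I/I/E on L0; bus (none); mem=0
  op11 P2: store L2 := 6 → I/I/M on L2; bus (none); mem=80
  op12 P2: store L2 := 98 → I/I/M on L2; bus (none); mem=80
  op13 P0: store L2 := 63 → M/I/I on L2; bus BusRdX Flush; mem=98
  op14 P2: load  L0 → I/I/E on L0; bus (none); mem=0
  op15 P2: load  L0 → I/I/E on L0; bus (none); mem=0
  op16 P0: store L2 := 18 → M/I/I on L2; bus (none); mem=98
  op17 P0: store L2 := 64 → M/I/I on L2; bus (none); mem=98
  op18 P2: store L0 := 92 → I/I/M on L0; bus (none); mem=0
  op19 P1: store L2 := 62 → I/M/I on L2; bus BusRdX Flush; mem=64
  op20 P0: load  L2 → S/O/I on L2; bus BusRd; mem=64
  op21 P2: load  L2 → S/O/S on L2; bus BusRd; mem=64
  op22 P0: load  L2 → S/O/S on L2; bus (none); mem=64
  op23 P0: store L0 := 6 → M/I/I on L0; bus BusRdX Flush; mem=92
  op24 P0: load  L2 → S/O/S on L2; bus (none); mem=64
  op25 P1: store L2 := 52 → I/M/I on L2; bus BusUpgr; mem=64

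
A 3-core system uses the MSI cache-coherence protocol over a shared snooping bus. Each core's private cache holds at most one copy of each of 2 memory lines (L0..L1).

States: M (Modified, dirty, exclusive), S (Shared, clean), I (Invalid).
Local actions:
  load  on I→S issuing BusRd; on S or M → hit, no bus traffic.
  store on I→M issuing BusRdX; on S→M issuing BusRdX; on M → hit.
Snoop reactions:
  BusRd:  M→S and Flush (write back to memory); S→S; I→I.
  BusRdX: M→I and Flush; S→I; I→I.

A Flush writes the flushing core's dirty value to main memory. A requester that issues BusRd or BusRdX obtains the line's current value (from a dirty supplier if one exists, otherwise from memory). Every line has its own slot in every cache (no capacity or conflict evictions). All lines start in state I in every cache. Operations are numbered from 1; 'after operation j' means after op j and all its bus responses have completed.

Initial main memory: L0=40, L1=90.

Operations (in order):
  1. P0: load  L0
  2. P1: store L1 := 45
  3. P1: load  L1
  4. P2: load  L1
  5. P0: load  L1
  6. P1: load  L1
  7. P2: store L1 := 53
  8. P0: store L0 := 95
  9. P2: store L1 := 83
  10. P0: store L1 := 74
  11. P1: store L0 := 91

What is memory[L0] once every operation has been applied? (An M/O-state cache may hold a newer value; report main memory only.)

memory[L0] = 95

[1] P0: load  L0 | P0:S(40), P1:I, P2:I | bus: BusRd
[2] P1: store L1 := 45 | P0:I, P1:M(45), P2:I | bus: BusRdX
[3] P1: load  L1 | P0:I, P1:M(45), P2:I | bus: none
[4] P2: load  L1 | P0:I, P1:S(45), P2:S(45) | bus: BusRd,Flush
[5] P0: load  L1 | P0:S(45), P1:S(45), P2:S(45) | bus: BusRd
[6] P1: load  L1 | P0:S(45), P1:S(45), P2:S(45) | bus: none
[7] P2: store L1 := 53 | P0:I, P1:I, P2:M(53) | bus: BusRdX
[8] P0: store L0 := 95 | P0:M(95), P1:I, P2:I | bus: BusRdX
[9] P2: store L1 := 83 | P0:I, P1:I, P2:M(83) | bus: none
[10] P0: store L1 := 74 | P0:M(74), P1:I, P2:I | bus: BusRdX,Flush
[11] P1: store L0 := 91 | P0:I, P1:M(91), P2:I | bus: BusRdX,Flush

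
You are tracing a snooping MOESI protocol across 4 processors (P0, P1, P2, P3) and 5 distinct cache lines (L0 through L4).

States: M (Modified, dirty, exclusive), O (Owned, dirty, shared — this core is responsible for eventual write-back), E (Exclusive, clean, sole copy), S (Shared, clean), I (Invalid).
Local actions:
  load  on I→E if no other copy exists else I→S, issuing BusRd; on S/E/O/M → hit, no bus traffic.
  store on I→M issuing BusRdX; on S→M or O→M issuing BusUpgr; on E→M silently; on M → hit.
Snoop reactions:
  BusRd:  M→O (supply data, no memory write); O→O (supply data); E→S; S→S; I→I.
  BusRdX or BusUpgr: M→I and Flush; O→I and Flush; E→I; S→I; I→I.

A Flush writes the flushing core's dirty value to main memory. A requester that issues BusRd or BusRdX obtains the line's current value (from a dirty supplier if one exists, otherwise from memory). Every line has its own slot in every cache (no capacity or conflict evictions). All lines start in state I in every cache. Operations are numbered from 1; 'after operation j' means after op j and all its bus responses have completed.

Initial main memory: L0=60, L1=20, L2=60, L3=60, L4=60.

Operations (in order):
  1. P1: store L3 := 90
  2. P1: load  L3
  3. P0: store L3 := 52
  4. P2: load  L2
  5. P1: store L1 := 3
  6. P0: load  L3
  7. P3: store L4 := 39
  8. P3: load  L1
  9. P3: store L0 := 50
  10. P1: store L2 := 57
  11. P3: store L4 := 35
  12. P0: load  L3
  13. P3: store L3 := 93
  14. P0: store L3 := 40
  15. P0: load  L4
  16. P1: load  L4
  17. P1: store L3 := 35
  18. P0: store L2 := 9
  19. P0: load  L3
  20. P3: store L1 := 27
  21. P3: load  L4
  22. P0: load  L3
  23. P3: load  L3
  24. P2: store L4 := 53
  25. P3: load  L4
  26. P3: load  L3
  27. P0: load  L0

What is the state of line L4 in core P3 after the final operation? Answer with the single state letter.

state = S

[1] P1: store L3 := 90 | P0:I, P1:M(90), P2:I, P3:I | bus: BusRdX
[2] P1: load  L3 | P0:I, P1:M(90), P2:I, P3:I | bus: none
[3] P0: store L3 := 52 | P0:M(52), P1:I, P2:I, P3:I | bus: BusRdX,Flush
[4] P2: load  L2 | P0:I, P1:I, P2:E(60), P3:I | bus: BusRd
[5] P1: store L1 := 3 | P0:I, P1:M(3), P2:I, P3:I | bus: BusRdX
[6] P0: load  L3 | P0:M(52), P1:I, P2:I, P3:I | bus: none
[7] P3: store L4 := 39 | P0:I, P1:I, P2:I, P3:M(39) | bus: BusRdX
[8] P3: load  L1 | P0:I, P1:O(3), P2:I, P3:S(3) | bus: BusRd
[9] P3: store L0 := 50 | P0:I, P1:I, P2:I, P3:M(50) | bus: BusRdX
[10] P1: store L2 := 57 | P0:I, P1:M(57), P2:I, P3:I | bus: BusRdX
[11] P3: store L4 := 35 | P0:I, P1:I, P2:I, P3:M(35) | bus: none
[12] P0: load  L3 | P0:M(52), P1:I, P2:I, P3:I | bus: none
[13] P3: store L3 := 93 | P0:I, P1:I, P2:I, P3:M(93) | bus: BusRdX,Flush
[14] P0: store L3 := 40 | P0:M(40), P1:I, P2:I, P3:I | bus: BusRdX,Flush
[15] P0: load  L4 | P0:S(35), P1:I, P2:I, P3:O(35) | bus: BusRd
[16] P1: load  L4 | P0:S(35), P1:S(35), P2:I, P3:O(35) | bus: BusRd
[17] P1: store L3 := 35 | P0:I, P1:M(35), P2:I, P3:I | bus: BusRdX,Flush
[18] P0: store L2 := 9 | P0:M(9), P1:I, P2:I, P3:I | bus: BusRdX,Flush
[19] P0: load  L3 | P0:S(35), P1:O(35), P2:I, P3:I | bus: BusRd
[20] P3: store L1 := 27 | P0:I, P1:I, P2:I, P3:M(27) | bus: BusUpgr,Flush
[21] P3: load  L4 | P0:S(35), P1:S(35), P2:I, P3:O(35) | bus: none
[22] P0: load  L3 | P0:S(35), P1:O(35), P2:I, P3:I | bus: none
[23] P3: load  L3 | P0:S(35), P1:O(35), P2:I, P3:S(35) | bus: BusRd
[24] P2: store L4 := 53 | P0:I, P1:I, P2:M(53), P3:I | bus: BusRdX,Flush
[25] P3: load  L4 | P0:I, P1:I, P2:O(53), P3:S(53) | bus: BusRd
[26] P3: load  L3 | P0:S(35), P1:O(35), P2:I, P3:S(35) | bus: none
[27] P0: load  L0 | P0:S(50), P1:I, P2:I, P3:O(50) | bus: BusRd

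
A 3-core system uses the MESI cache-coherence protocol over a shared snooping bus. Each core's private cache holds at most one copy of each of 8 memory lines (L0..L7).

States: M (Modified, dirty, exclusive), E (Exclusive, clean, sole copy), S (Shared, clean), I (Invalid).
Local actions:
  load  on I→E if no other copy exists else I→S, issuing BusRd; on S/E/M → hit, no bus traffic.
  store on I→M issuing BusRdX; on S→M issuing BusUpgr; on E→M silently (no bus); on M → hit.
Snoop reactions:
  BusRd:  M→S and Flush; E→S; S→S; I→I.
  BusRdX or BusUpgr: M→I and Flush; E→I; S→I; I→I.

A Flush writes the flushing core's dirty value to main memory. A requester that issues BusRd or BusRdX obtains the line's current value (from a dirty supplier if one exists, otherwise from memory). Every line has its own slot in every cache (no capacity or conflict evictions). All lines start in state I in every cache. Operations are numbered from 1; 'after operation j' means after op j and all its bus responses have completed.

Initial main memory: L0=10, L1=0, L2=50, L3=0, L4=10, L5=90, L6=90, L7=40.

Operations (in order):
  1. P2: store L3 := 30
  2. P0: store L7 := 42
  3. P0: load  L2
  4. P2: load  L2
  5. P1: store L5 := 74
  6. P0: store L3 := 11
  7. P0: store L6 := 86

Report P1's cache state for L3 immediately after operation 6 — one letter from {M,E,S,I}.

  op1 P2: store L3 := 30 → I/I/M on L3; bus BusRdX; mem=0
  op2 P0: store L7 := 42 → M/I/I on L7; bus BusRdX; mem=40
  op3 P0: load  L2 → E/I/I on L2; bus BusRd; mem=50
  op4 P2: load  L2 → S/I/S on L2; bus BusRd; mem=50
  op5 P1: store L5 := 74 → I/M/I on L5; bus BusRdX; mem=90
  op6 P0: store L3 := 11 → M/I/I on L3; bus BusRdX Flush; mem=30
  op7 P0: store L6 := 86 → M/I/I on L6; bus BusRdX; mem=90

state = I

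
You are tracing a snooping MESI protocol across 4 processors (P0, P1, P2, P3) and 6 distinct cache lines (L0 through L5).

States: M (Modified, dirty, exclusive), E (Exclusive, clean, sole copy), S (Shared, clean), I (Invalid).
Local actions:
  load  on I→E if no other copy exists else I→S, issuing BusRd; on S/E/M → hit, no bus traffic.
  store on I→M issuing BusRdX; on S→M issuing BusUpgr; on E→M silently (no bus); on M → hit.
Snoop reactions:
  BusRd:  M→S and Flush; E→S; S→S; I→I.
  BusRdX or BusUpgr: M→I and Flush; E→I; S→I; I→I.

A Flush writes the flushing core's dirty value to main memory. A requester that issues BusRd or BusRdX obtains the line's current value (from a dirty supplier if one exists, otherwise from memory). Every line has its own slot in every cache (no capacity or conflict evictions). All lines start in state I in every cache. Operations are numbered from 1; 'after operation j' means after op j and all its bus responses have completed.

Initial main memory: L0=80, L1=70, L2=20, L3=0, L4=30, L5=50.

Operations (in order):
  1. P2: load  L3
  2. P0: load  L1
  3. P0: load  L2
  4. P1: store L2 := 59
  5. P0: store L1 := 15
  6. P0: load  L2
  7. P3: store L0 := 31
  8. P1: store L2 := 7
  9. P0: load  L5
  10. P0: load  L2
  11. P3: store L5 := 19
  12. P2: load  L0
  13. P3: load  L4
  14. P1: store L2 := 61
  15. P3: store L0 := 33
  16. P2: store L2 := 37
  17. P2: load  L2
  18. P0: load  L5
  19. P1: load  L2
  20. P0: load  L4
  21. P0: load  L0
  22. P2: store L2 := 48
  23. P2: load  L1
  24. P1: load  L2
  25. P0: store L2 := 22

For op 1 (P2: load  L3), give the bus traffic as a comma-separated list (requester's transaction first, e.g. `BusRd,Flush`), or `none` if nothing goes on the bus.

bus = BusRd

  op1 P2: load  L3 → I/I/E/I on L3; bus BusRd; mem=0
  op2 P0: load  L1 → E/I/I/I on L1; bus BusRd; mem=70
  op3 P0: load  L2 → E/I/I/I on L2; bus BusRd; mem=20
  op4 P1: store L2 := 59 → I/M/I/I on L2; bus BusRdX; mem=20
  op5 P0: store L1 := 15 → M/I/I/I on L1; bus (none); mem=70
  op6 P0: load  L2 → S/S/I/I on L2; bus BusRd Flush; mem=59
  op7 P3: store L0 := 31 → I/I/I/M on L0; bus BusRdX; mem=80
  op8 P1: store L2 := 7 → I/M/I/I on L2; bus BusUpgr; mem=59
  op9 P0: load  L5 → E/I/I/I on L5; bus BusRd; mem=50
  op10 P0: load  L2 → S/S/I/I on L2; bus BusRd Flush; mem=7
  op11 P3: store L5 := 19 → I/I/I/M on L5; bus BusRdX; mem=50
  op12 P2: load  L0 → I/I/S/S on L0; bus BusRd Flush; mem=31
  op13 P3: load  L4 → I/I/I/E on L4; bus BusRd; mem=30
  op14 P1: store L2 := 61 → I/M/I/I on L2; bus BusUpgr; mem=7
  op15 P3: store L0 := 33 → I/I/I/M on L0; bus BusUpgr; mem=31
  op16 P2: store L2 := 37 → I/I/M/I on L2; bus BusRdX Flush; mem=61
  op17 P2: load  L2 → I/I/M/I on L2; bus (none); mem=61
  op18 P0: load  L5 → S/I/I/S on L5; bus BusRd Flush; mem=19
  op19 P1: load  L2 → I/S/S/I on L2; bus BusRd Flush; mem=37
  op20 P0: load  L4 → S/I/I/S on L4; bus BusRd; mem=30
  op21 P0: load  L0 → S/I/I/S on L0; bus BusRd Flush; mem=33
  op22 P2: store L2 := 48 → I/I/M/I on L2; bus BusUpgr; mem=37
  op23 P2: load  L1 → S/I/S/I on L1; bus BusRd Flush; mem=15
  op24 P1: load  L2 → I/S/S/I on L2; bus BusRd Flush; mem=48
  op25 P0: store L2 := 22 → M/I/I/I on L2; bus BusRdX; mem=48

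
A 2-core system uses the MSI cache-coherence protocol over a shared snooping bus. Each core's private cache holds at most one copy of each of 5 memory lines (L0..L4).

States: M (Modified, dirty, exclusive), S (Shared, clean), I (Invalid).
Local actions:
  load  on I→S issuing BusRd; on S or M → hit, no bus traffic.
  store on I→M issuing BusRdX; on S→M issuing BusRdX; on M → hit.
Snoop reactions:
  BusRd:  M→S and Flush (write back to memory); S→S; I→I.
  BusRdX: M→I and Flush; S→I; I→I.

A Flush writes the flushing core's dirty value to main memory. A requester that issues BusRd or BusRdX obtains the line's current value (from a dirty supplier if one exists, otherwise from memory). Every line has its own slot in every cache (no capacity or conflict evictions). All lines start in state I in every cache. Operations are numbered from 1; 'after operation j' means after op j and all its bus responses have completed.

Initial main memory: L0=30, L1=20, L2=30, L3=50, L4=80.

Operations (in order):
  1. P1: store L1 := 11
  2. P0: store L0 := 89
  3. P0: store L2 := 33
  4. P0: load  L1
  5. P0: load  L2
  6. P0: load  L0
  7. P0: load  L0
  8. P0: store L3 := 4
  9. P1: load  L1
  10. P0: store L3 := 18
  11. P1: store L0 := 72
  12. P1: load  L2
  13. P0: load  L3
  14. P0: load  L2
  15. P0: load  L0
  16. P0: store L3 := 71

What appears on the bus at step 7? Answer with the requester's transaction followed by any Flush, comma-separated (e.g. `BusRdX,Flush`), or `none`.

  op1 P1: store L1 := 11 → I/M on L1; bus BusRdX; mem=20
  op2 P0: store L0 := 89 → M/I on L0; bus BusRdX; mem=30
  op3 P0: store L2 := 33 → M/I on L2; bus BusRdX; mem=30
  op4 P0: load  L1 → S/S on L1; bus BusRd Flush; mem=11
  op5 P0: load  L2 → M/I on L2; bus (none); mem=30
  op6 P0: load  L0 → M/I on L0; bus (none); mem=30
  op7 P0: load  L0 → M/I on L0; bus (none); mem=30
  op8 P0: store L3 := 4 → M/I on L3; bus BusRdX; mem=50
  op9 P1: load  L1 → S/S on L1; bus (none); mem=11
  op10 P0: store L3 := 18 → M/I on L3; bus (none); mem=50
  op11 P1: store L0 := 72 → I/M on L0; bus BusRdX Flush; mem=89
  op12 P1: load  L2 → S/S on L2; bus BusRd Flush; mem=33
  op13 P0: load  L3 → M/I on L3; bus (none); mem=50
  op14 P0: load  L2 → S/S on L2; bus (none); mem=33
  op15 P0: load  L0 → S/S on L0; bus BusRd Flush; mem=72
  op16 P0: store L3 := 71 → M/I on L3; bus (none); mem=50

bus = none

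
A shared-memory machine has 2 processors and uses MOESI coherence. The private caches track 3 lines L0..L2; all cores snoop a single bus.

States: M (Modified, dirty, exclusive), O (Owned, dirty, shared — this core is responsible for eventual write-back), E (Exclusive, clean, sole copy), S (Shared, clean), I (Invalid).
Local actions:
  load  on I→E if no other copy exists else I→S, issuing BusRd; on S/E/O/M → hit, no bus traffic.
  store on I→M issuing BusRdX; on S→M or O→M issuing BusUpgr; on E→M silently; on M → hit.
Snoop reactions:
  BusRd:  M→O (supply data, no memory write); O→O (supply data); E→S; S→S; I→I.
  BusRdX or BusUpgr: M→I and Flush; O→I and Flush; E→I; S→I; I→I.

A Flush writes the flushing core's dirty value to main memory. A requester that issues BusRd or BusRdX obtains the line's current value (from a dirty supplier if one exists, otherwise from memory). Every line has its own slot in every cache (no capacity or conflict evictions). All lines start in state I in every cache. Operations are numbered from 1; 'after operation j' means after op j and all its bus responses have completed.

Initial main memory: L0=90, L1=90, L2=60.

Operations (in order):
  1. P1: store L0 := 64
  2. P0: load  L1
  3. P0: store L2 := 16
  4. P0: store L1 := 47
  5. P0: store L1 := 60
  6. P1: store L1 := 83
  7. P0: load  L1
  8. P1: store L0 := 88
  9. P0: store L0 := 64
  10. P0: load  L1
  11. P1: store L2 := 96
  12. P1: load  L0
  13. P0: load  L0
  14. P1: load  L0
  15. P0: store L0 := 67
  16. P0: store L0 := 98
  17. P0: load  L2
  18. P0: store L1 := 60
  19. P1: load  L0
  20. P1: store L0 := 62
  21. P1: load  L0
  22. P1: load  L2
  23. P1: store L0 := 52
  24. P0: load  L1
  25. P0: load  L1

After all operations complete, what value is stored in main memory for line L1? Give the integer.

[1] P1: store L0 := 64 | P0:I, P1:M(64) | bus: BusRdX
[2] P0: load  L1 | P0:E(90), P1:I | bus: BusRd
[3] P0: store L2 := 16 | P0:M(16), P1:I | bus: BusRdX
[4] P0: store L1 := 47 | P0:M(47), P1:I | bus: none
[5] P0: store L1 := 60 | P0:M(60), P1:I | bus: none
[6] P1: store L1 := 83 | P0:I, P1:M(83) | bus: BusRdX,Flush
[7] P0: load  L1 | P0:S(83), P1:O(83) | bus: BusRd
[8] P1: store L0 := 88 | P0:I, P1:M(88) | bus: none
[9] P0: store L0 := 64 | P0:M(64), P1:I | bus: BusRdX,Flush
[10] P0: load  L1 | P0:S(83), P1:O(83) | bus: none
[11] P1: store L2 := 96 | P0:I, P1:M(96) | bus: BusRdX,Flush
[12] P1: load  L0 | P0:O(64), P1:S(64) | bus: BusRd
[13] P0: load  L0 | P0:O(64), P1:S(64) | bus: none
[14] P1: load  L0 | P0:O(64), P1:S(64) | bus: none
[15] P0: store L0 := 67 | P0:M(67), P1:I | bus: BusUpgr
[16] P0: store L0 := 98 | P0:M(98), P1:I | bus: none
[17] P0: load  L2 | P0:S(96), P1:O(96) | bus: BusRd
[18] P0: store L1 := 60 | P0:M(60), P1:I | bus: BusUpgr,Flush
[19] P1: load  L0 | P0:O(98), P1:S(98) | bus: BusRd
[20] P1: store L0 := 62 | P0:I, P1:M(62) | bus: BusUpgr,Flush
[21] P1: load  L0 | P0:I, P1:M(62) | bus: none
[22] P1: load  L2 | P0:S(96), P1:O(96) | bus: none
[23] P1: store L0 := 52 | P0:I, P1:M(52) | bus: none
[24] P0: load  L1 | P0:M(60), P1:I | bus: none
[25] P0: load  L1 | P0:M(60), P1:I | bus: none

memory[L1] = 83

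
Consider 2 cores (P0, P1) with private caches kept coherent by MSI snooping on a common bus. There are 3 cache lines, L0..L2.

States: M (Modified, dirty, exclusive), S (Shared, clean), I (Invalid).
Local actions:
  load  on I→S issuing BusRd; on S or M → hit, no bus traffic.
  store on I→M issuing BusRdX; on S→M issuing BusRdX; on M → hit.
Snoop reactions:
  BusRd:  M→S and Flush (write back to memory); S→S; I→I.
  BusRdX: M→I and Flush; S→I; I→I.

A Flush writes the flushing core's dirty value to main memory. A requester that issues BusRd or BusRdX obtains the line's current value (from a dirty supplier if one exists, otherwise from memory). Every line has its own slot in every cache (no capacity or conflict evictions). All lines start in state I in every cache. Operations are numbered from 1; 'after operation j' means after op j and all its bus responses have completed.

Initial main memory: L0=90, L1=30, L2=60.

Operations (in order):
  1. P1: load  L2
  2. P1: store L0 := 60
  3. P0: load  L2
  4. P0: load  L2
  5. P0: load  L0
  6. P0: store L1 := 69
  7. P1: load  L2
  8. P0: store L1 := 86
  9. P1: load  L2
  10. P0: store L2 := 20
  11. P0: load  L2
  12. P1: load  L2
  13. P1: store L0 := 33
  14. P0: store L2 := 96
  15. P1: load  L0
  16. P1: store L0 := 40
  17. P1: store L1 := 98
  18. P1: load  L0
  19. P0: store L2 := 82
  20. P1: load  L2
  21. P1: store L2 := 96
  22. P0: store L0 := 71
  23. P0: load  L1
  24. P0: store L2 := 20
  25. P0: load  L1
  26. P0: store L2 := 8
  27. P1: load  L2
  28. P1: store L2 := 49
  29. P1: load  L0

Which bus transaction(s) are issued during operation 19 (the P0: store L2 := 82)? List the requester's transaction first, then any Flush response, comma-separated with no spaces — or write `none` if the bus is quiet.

step 1: P1: load  L2  ⟶  IS  (L2)  txn=BusRd  M[L2]=60
step 2: P1: store L0 := 60  ⟶  IM  (L0)  txn=BusRdX  M[L0]=90
step 3: P0: load  L2  ⟶  SS  (L2)  txn=BusRd  M[L2]=60
step 4: P0: load  L2  ⟶  SS  (L2)  txn=∅  M[L2]=60
step 5: P0: load  L0  ⟶  SS  (L0)  txn=BusRd+Flush  M[L0]=60
step 6: P0: store L1 := 69  ⟶  MI  (L1)  txn=BusRdX  M[L1]=30
step 7: P1: load  L2  ⟶  SS  (L2)  txn=∅  M[L2]=60
step 8: P0: store L1 := 86  ⟶  MI  (L1)  txn=∅  M[L1]=30
step 9: P1: load  L2  ⟶  SS  (L2)  txn=∅  M[L2]=60
step 10: P0: store L2 := 20  ⟶  MI  (L2)  txn=BusRdX  M[L2]=60
step 11: P0: load  L2  ⟶  MI  (L2)  txn=∅  M[L2]=60
step 12: P1: load  L2  ⟶  SS  (L2)  txn=BusRd+Flush  M[L2]=20
step 13: P1: store L0 := 33  ⟶  IM  (L0)  txn=BusRdX  M[L0]=60
step 14: P0: store L2 := 96  ⟶  MI  (L2)  txn=BusRdX  M[L2]=20
step 15: P1: load  L0  ⟶  IM  (L0)  txn=∅  M[L0]=60
step 16: P1: store L0 := 40  ⟶  IM  (L0)  txn=∅  M[L0]=60
step 17: P1: store L1 := 98  ⟶  IM  (L1)  txn=BusRdX+Flush  M[L1]=86
step 18: P1: load  L0  ⟶  IM  (L0)  txn=∅  M[L0]=60
step 19: P0: store L2 := 82  ⟶  MI  (L2)  txn=∅  M[L2]=20
step 20: P1: load  L2  ⟶  SS  (L2)  txn=BusRd+Flush  M[L2]=82
step 21: P1: store L2 := 96  ⟶  IM  (L2)  txn=BusRdX  M[L2]=82
step 22: P0: store L0 := 71  ⟶  MI  (L0)  txn=BusRdX+Flush  M[L0]=40
step 23: P0: load  L1  ⟶  SS  (L1)  txn=BusRd+Flush  M[L1]=98
step 24: P0: store L2 := 20  ⟶  MI  (L2)  txn=BusRdX+Flush  M[L2]=96
step 25: P0: load  L1  ⟶  SS  (L1)  txn=∅  M[L1]=98
step 26: P0: store L2 := 8  ⟶  MI  (L2)  txn=∅  M[L2]=96
step 27: P1: load  L2  ⟶  SS  (L2)  txn=BusRd+Flush  M[L2]=8
step 28: P1: store L2 := 49  ⟶  IM  (L2)  txn=BusRdX  M[L2]=8
step 29: P1: load  L0  ⟶  SS  (L0)  txn=BusRd+Flush  M[L0]=71

bus = none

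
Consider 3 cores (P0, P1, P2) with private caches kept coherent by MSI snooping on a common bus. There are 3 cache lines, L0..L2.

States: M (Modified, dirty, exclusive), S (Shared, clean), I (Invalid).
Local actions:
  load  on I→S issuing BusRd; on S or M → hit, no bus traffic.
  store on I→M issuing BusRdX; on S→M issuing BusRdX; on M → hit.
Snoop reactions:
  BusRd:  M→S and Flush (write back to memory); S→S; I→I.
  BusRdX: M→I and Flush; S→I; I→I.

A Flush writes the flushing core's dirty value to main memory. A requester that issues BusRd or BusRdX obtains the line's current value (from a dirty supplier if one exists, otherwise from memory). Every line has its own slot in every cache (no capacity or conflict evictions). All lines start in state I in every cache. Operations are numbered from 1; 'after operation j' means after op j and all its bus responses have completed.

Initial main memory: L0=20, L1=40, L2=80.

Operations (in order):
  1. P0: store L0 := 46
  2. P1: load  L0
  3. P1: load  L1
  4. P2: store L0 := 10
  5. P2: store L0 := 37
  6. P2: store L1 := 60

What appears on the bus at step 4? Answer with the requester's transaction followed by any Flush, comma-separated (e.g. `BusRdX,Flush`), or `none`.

bus = BusRdX

1. P0: store L0 := 46  bus=[BusRdX]  L0: P0=M P1=I P2=I  mem[L0]=20
2. P1: load  L0  bus=[BusRd,Flush]  L0: P0=S P1=S P2=I  mem[L0]=46
3. P1: load  L1  bus=[BusRd]  L1: P0=I P1=S P2=I  mem[L1]=40
4. P2: store L0 := 10  bus=[BusRdX]  L0: P0=I P1=I P2=M  mem[L0]=46
5. P2: store L0 := 37  bus=[-]  L0: P0=I P1=I P2=M  mem[L0]=46
6. P2: store L1 := 60  bus=[BusRdX]  L1: P0=I P1=I P2=M  mem[L1]=40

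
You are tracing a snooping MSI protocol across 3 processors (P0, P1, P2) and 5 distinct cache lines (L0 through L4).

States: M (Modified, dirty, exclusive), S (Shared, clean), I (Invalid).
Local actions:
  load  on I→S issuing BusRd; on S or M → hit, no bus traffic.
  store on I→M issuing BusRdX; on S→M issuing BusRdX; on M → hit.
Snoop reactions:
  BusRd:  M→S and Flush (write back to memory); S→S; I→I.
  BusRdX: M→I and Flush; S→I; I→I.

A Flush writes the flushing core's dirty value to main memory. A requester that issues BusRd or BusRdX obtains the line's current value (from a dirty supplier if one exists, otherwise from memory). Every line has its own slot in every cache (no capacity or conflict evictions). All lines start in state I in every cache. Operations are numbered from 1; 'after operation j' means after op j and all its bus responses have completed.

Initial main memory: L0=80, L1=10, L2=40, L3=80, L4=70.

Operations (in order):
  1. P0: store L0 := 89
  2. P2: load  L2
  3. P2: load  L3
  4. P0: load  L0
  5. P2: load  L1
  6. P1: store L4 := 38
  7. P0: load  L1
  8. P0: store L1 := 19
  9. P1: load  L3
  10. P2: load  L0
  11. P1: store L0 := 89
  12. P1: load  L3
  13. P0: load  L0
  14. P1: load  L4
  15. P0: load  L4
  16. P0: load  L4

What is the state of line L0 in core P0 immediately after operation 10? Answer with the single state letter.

[1] P0: store L0 := 89 | P0:M(89), P1:I, P2:I | bus: BusRdX
[2] P2: load  L2 | P0:I, P1:I, P2:S(40) | bus: BusRd
[3] P2: load  L3 | P0:I, P1:I, P2:S(80) | bus: BusRd
[4] P0: load  L0 | P0:M(89), P1:I, P2:I | bus: none
[5] P2: load  L1 | P0:I, P1:I, P2:S(10) | bus: BusRd
[6] P1: store L4 := 38 | P0:I, P1:M(38), P2:I | bus: BusRdX
[7] P0: load  L1 | P0:S(10), P1:I, P2:S(10) | bus: BusRd
[8] P0: store L1 := 19 | P0:M(19), P1:I, P2:I | bus: BusRdX
[9] P1: load  L3 | P0:I, P1:S(80), P2:S(80) | bus: BusRd
[10] P2: load  L0 | P0:S(89), P1:I, P2:S(89) | bus: BusRd,Flush
[11] P1: store L0 := 89 | P0:I, P1:M(89), P2:I | bus: BusRdX
[12] P1: load  L3 | P0:I, P1:S(80), P2:S(80) | bus: none
[13] P0: load  L0 | P0:S(89), P1:S(89), P2:I | bus: BusRd,Flush
[14] P1: load  L4 | P0:I, P1:M(38), P2:I | bus: none
[15] P0: load  L4 | P0:S(38), P1:S(38), P2:I | bus: BusRd,Flush
[16] P0: load  L4 | P0:S(38), P1:S(38), P2:I | bus: none

state = S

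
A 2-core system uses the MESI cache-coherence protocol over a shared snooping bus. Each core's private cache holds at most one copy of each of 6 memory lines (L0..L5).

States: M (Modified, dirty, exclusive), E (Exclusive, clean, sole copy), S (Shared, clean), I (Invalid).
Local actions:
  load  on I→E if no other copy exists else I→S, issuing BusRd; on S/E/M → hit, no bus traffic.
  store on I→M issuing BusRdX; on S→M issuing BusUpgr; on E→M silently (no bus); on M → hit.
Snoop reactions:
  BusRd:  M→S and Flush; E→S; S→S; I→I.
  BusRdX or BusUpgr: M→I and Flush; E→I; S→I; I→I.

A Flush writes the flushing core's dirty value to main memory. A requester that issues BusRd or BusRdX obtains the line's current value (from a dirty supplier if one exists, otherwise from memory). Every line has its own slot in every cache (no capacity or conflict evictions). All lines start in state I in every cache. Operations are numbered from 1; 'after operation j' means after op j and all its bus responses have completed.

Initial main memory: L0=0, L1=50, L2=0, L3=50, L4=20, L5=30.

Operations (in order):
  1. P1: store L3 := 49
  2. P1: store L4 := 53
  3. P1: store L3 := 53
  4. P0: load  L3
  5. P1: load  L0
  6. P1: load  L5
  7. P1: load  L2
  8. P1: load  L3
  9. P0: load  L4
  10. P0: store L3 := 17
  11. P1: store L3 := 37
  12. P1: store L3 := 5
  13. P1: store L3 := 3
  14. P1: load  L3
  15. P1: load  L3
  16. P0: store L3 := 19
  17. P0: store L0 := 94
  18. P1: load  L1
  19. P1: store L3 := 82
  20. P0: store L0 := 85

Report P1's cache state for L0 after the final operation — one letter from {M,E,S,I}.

[1] P1: store L3 := 49 | P0:I, P1:M(49) | bus: BusRdX
[2] P1: store L4 := 53 | P0:I, P1:M(53) | bus: BusRdX
[3] P1: store L3 := 53 | P0:I, P1:M(53) | bus: none
[4] P0: load  L3 | P0:S(53), P1:S(53) | bus: BusRd,Flush
[5] P1: load  L0 | P0:I, P1:E(0) | bus: BusRd
[6] P1: load  L5 | P0:I, P1:E(30) | bus: BusRd
[7] P1: load  L2 | P0:I, P1:E(0) | bus: BusRd
[8] P1: load  L3 | P0:S(53), P1:S(53) | bus: none
[9] P0: load  L4 | P0:S(53), P1:S(53) | bus: BusRd,Flush
[10] P0: store L3 := 17 | P0:M(17), P1:I | bus: BusUpgr
[11] P1: store L3 := 37 | P0:I, P1:M(37) | bus: BusRdX,Flush
[12] P1: store L3 := 5 | P0:I, P1:M(5) | bus: none
[13] P1: store L3 := 3 | P0:I, P1:M(3) | bus: none
[14] P1: load  L3 | P0:I, P1:M(3) | bus: none
[15] P1: load  L3 | P0:I, P1:M(3) | bus: none
[16] P0: store L3 := 19 | P0:M(19), P1:I | bus: BusRdX,Flush
[17] P0: store L0 := 94 | P0:M(94), P1:I | bus: BusRdX
[18] P1: load  L1 | P0:I, P1:E(50) | bus: BusRd
[19] P1: store L3 := 82 | P0:I, P1:M(82) | bus: BusRdX,Flush
[20] P0: store L0 := 85 | P0:M(85), P1:I | bus: none

state = I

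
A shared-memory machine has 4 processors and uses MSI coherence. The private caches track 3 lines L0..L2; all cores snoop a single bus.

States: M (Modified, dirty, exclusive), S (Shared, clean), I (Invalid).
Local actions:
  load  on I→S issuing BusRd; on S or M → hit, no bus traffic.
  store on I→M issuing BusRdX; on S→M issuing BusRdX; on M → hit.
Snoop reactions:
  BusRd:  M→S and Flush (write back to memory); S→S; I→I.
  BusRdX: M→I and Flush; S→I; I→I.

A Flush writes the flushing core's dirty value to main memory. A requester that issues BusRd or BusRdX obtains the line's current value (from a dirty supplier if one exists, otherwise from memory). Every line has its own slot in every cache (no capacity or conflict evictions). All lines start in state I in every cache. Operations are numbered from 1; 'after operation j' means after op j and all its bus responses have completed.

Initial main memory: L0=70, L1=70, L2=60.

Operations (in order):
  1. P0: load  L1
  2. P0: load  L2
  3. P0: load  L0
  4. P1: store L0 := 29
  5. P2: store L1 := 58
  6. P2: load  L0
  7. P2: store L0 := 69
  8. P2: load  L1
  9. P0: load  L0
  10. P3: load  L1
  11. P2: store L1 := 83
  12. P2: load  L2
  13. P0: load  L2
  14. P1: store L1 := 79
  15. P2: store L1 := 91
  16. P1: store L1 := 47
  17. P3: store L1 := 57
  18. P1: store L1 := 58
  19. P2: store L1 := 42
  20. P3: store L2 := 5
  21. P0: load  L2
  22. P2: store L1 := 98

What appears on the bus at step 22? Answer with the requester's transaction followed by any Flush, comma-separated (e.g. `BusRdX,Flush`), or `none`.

bus = none

  op1 P0: load  L1 → S/I/I/I on L1; bus BusRd; mem=70
  op2 P0: load  L2 → S/I/I/I on L2; bus BusRd; mem=60
  op3 P0: load  L0 → S/I/I/I on L0; bus BusRd; mem=70
  op4 P1: store L0 := 29 → I/M/I/I on L0; bus BusRdX; mem=70
  op5 P2: store L1 := 58 → I/I/M/I on L1; bus BusRdX; mem=70
  op6 P2: load  L0 → I/S/S/I on L0; bus BusRd Flush; mem=29
  op7 P2: store L0 := 69 → I/I/M/I on L0; bus BusRdX; mem=29
  op8 P2: load  L1 → I/I/M/I on L1; bus (none); mem=70
  op9 P0: load  L0 → S/I/S/I on L0; bus BusRd Flush; mem=69
  op10 P3: load  L1 → I/I/S/S on L1; bus BusRd Flush; mem=58
  op11 P2: store L1 := 83 → I/I/M/I on L1; bus BusRdX; mem=58
  op12 P2: load  L2 → S/I/S/I on L2; bus BusRd; mem=60
  op13 P0: load  L2 → S/I/S/I on L2; bus (none); mem=60
  op14 P1: store L1 := 79 → I/M/I/I on L1; bus BusRdX Flush; mem=83
  op15 P2: store L1 := 91 → I/I/M/I on L1; bus BusRdX Flush; mem=79
  op16 P1: store L1 := 47 → I/M/I/I on L1; bus BusRdX Flush; mem=91
  op17 P3: store L1 := 57 → I/I/I/M on L1; bus BusRdX Flush; mem=47
  op18 P1: store L1 := 58 → I/M/I/I on L1; bus BusRdX Flush; mem=57
  op19 P2: store L1 := 42 → I/I/M/I on L1; bus BusRdX Flush; mem=58
  op20 P3: store L2 := 5 → I/I/I/M on L2; bus BusRdX; mem=60
  op21 P0: load  L2 → S/I/I/S on L2; bus BusRd Flush; mem=5
  op22 P2: store L1 := 98 → I/I/M/I on L1; bus (none); mem=58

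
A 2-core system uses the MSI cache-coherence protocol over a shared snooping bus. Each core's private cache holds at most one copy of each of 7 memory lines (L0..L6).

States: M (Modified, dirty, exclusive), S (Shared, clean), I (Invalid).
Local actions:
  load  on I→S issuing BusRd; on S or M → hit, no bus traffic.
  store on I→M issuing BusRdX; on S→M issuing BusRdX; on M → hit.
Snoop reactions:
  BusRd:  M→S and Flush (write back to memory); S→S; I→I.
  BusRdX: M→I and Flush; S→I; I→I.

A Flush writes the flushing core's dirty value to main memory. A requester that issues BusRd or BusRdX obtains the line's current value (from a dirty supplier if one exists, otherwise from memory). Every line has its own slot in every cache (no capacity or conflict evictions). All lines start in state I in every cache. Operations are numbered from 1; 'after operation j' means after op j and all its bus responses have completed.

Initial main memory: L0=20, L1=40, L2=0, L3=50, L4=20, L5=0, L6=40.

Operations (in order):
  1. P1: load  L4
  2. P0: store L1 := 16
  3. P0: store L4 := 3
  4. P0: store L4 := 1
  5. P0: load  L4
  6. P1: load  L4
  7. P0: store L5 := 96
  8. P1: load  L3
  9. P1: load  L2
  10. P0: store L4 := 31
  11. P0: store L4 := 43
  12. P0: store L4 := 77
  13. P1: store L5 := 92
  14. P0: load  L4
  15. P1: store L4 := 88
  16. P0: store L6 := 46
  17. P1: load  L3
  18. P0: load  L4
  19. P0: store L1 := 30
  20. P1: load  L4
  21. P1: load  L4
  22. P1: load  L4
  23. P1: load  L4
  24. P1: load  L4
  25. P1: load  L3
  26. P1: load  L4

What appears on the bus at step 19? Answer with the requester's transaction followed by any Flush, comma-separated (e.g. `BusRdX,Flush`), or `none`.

step 1: P1: load  L4  ⟶  IS  (L4)  txn=BusRd  M[L4]=20
step 2: P0: store L1 := 16  ⟶  MI  (L1)  txn=BusRdX  M[L1]=40
step 3: P0: store L4 := 3  ⟶  MI  (L4)  txn=BusRdX  M[L4]=20
step 4: P0: store L4 := 1  ⟶  MI  (L4)  txn=∅  M[L4]=20
step 5: P0: load  L4  ⟶  MI  (L4)  txn=∅  M[L4]=20
step 6: P1: load  L4  ⟶  SS  (L4)  txn=BusRd+Flush  M[L4]=1
step 7: P0: store L5 := 96  ⟶  MI  (L5)  txn=BusRdX  M[L5]=0
step 8: P1: load  L3  ⟶  IS  (L3)  txn=BusRd  M[L3]=50
step 9: P1: load  L2  ⟶  IS  (L2)  txn=BusRd  M[L2]=0
step 10: P0: store L4 := 31  ⟶  MI  (L4)  txn=BusRdX  M[L4]=1
step 11: P0: store L4 := 43  ⟶  MI  (L4)  txn=∅  M[L4]=1
step 12: P0: store L4 := 77  ⟶  MI  (L4)  txn=∅  M[L4]=1
step 13: P1: store L5 := 92  ⟶  IM  (L5)  txn=BusRdX+Flush  M[L5]=96
step 14: P0: load  L4  ⟶  MI  (L4)  txn=∅  M[L4]=1
step 15: P1: store L4 := 88  ⟶  IM  (L4)  txn=BusRdX+Flush  M[L4]=77
step 16: P0: store L6 := 46  ⟶  MI  (L6)  txn=BusRdX  M[L6]=40
step 17: P1: load  L3  ⟶  IS  (L3)  txn=∅  M[L3]=50
step 18: P0: load  L4  ⟶  SS  (L4)  txn=BusRd+Flush  M[L4]=88
step 19: P0: store L1 := 30  ⟶  MI  (L1)  txn=∅  M[L1]=40
step 20: P1: load  L4  ⟶  SS  (L4)  txn=∅  M[L4]=88
step 21: P1: load  L4  ⟶  SS  (L4)  txn=∅  M[L4]=88
step 22: P1: load  L4  ⟶  SS  (L4)  txn=∅  M[L4]=88
step 23: P1: load  L4  ⟶  SS  (L4)  txn=∅  M[L4]=88
step 24: P1: load  L4  ⟶  SS  (L4)  txn=∅  M[L4]=88
step 25: P1: load  L3  ⟶  IS  (L3)  txn=∅  M[L3]=50
step 26: P1: load  L4  ⟶  SS  (L4)  txn=∅  M[L4]=88

bus = none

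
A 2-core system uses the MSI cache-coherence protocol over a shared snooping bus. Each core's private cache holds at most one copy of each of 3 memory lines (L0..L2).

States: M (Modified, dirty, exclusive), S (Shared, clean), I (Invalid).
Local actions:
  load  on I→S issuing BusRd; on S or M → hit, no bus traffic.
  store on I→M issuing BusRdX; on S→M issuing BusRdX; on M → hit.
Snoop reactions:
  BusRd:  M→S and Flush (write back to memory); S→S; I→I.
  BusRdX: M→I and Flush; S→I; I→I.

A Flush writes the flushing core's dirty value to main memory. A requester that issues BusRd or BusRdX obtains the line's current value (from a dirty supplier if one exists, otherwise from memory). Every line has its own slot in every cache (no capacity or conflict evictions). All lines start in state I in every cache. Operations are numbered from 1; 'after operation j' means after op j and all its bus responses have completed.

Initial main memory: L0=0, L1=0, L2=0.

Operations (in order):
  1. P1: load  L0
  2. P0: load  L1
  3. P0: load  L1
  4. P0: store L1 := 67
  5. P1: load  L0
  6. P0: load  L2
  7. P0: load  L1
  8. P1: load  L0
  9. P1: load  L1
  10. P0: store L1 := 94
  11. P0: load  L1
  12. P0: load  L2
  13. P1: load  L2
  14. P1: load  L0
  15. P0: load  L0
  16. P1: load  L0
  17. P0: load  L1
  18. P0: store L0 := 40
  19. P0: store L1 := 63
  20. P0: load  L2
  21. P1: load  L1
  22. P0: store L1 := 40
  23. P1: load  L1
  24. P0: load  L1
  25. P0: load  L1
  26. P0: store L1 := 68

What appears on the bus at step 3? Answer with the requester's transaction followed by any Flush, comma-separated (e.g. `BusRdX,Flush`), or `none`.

1. P1: load  L0  bus=[BusRd]  L0: P0=I P1=S  mem[L0]=0
2. P0: load  L1  bus=[BusRd]  L1: P0=S P1=I  mem[L1]=0
3. P0: load  L1  bus=[-]  L1: P0=S P1=I  mem[L1]=0
4. P0: store L1 := 67  bus=[BusRdX]  L1: P0=M P1=I  mem[L1]=0
5. P1: load  L0  bus=[-]  L0: P0=I P1=S  mem[L0]=0
6. P0: load  L2  bus=[BusRd]  L2: P0=S P1=I  mem[L2]=0
7. P0: load  L1  bus=[-]  L1: P0=M P1=I  mem[L1]=0
8. P1: load  L0  bus=[-]  L0: P0=I P1=S  mem[L0]=0
9. P1: load  L1  bus=[BusRd,Flush]  L1: P0=S P1=S  mem[L1]=67
10. P0: store L1 := 94  bus=[BusRdX]  L1: P0=M P1=I  mem[L1]=67
11. P0: load  L1  bus=[-]  L1: P0=M P1=I  mem[L1]=67
12. P0: load  L2  bus=[-]  L2: P0=S P1=I  mem[L2]=0
13. P1: load  L2  bus=[BusRd]  L2: P0=S P1=S  mem[L2]=0
14. P1: load  L0  bus=[-]  L0: P0=I P1=S  mem[L0]=0
15. P0: load  L0  bus=[BusRd]  L0: P0=S P1=S  mem[L0]=0
16. P1: load  L0  bus=[-]  L0: P0=S P1=S  mem[L0]=0
17. P0: load  L1  bus=[-]  L1: P0=M P1=I  mem[L1]=67
18. P0: store L0 := 40  bus=[BusRdX]  L0: P0=M P1=I  mem[L0]=0
19. P0: store L1 := 63  bus=[-]  L1: P0=M P1=I  mem[L1]=67
20. P0: load  L2  bus=[-]  L2: P0=S P1=S  mem[L2]=0
21. P1: load  L1  bus=[BusRd,Flush]  L1: P0=S P1=S  mem[L1]=63
22. P0: store L1 := 40  bus=[BusRdX]  L1: P0=M P1=I  mem[L1]=63
23. P1: load  L1  bus=[BusRd,Flush]  L1: P0=S P1=S  mem[L1]=40
24. P0: load  L1  bus=[-]  L1: P0=S P1=S  mem[L1]=40
25. P0: load  L1  bus=[-]  L1: P0=S P1=S  mem[L1]=40
26. P0: store L1 := 68  bus=[BusRdX]  L1: P0=M P1=I  mem[L1]=40

bus = none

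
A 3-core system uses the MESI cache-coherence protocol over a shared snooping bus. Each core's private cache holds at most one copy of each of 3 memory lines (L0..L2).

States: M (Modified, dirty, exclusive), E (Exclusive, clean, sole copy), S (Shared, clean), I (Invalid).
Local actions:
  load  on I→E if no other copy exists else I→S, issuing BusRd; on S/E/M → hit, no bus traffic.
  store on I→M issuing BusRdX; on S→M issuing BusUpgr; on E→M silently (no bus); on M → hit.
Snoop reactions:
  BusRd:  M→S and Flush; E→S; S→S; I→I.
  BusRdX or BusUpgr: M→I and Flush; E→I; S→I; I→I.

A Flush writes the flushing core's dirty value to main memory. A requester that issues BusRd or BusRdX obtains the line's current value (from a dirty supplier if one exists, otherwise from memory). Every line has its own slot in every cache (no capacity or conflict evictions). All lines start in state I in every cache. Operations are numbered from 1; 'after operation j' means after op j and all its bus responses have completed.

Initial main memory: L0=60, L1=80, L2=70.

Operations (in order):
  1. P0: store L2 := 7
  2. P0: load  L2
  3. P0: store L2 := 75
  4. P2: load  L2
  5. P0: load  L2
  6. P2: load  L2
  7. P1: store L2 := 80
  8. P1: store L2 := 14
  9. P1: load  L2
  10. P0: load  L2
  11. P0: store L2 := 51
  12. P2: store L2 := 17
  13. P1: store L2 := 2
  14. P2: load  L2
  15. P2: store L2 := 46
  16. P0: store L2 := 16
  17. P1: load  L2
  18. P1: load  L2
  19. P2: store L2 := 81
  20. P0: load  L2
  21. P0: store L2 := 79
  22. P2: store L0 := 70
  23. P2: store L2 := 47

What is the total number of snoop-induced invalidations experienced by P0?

[1] P0: store L2 := 7 | P0:M(7), P1:I, P2:I | bus: BusRdX
[2] P0: load  L2 | P0:M(7), P1:I, P2:I | bus: none
[3] P0: store L2 := 75 | P0:M(75), P1:I, P2:I | bus: none
[4] P2: load  L2 | P0:S(75), P1:I, P2:S(75) | bus: BusRd,Flush
[5] P0: load  L2 | P0:S(75), P1:I, P2:S(75) | bus: none
[6] P2: load  L2 | P0:S(75), P1:I, P2:S(75) | bus: none
[7] P1: store L2 := 80 | P0:I, P1:M(80), P2:I | bus: BusRdX
[8] P1: store L2 := 14 | P0:I, P1:M(14), P2:I | bus: none
[9] P1: load  L2 | P0:I, P1:M(14), P2:I | bus: none
[10] P0: load  L2 | P0:S(14), P1:S(14), P2:I | bus: BusRd,Flush
[11] P0: store L2 := 51 | P0:M(51), P1:I, P2:I | bus: BusUpgr
[12] P2: store L2 := 17 | P0:I, P1:I, P2:M(17) | bus: BusRdX,Flush
[13] P1: store L2 := 2 | P0:I, P1:M(2), P2:I | bus: BusRdX,Flush
[14] P2: load  L2 | P0:I, P1:S(2), P2:S(2) | bus: BusRd,Flush
[15] P2: store L2 := 46 | P0:I, P1:I, P2:M(46) | bus: BusUpgr
[16] P0: store L2 := 16 | P0:M(16), P1:I, P2:I | bus: BusRdX,Flush
[17] P1: load  L2 | P0:S(16), P1:S(16), P2:I | bus: BusRd,Flush
[18] P1: load  L2 | P0:S(16), P1:S(16), P2:I | bus: none
[19] P2: store L2 := 81 | P0:I, P1:I, P2:M(81) | bus: BusRdX
[20] P0: load  L2 | P0:S(81), P1:I, P2:S(81) | bus: BusRd,Flush
[21] P0: store L2 := 79 | P0:M(79), P1:I, P2:I | bus: BusUpgr
[22] P2: store L0 := 70 | P0:I, P1:I, P2:M(70) | bus: BusRdX
[23] P2: store L2 := 47 | P0:I, P1:I, P2:M(47) | bus: BusRdX,Flush

invalidations = 4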